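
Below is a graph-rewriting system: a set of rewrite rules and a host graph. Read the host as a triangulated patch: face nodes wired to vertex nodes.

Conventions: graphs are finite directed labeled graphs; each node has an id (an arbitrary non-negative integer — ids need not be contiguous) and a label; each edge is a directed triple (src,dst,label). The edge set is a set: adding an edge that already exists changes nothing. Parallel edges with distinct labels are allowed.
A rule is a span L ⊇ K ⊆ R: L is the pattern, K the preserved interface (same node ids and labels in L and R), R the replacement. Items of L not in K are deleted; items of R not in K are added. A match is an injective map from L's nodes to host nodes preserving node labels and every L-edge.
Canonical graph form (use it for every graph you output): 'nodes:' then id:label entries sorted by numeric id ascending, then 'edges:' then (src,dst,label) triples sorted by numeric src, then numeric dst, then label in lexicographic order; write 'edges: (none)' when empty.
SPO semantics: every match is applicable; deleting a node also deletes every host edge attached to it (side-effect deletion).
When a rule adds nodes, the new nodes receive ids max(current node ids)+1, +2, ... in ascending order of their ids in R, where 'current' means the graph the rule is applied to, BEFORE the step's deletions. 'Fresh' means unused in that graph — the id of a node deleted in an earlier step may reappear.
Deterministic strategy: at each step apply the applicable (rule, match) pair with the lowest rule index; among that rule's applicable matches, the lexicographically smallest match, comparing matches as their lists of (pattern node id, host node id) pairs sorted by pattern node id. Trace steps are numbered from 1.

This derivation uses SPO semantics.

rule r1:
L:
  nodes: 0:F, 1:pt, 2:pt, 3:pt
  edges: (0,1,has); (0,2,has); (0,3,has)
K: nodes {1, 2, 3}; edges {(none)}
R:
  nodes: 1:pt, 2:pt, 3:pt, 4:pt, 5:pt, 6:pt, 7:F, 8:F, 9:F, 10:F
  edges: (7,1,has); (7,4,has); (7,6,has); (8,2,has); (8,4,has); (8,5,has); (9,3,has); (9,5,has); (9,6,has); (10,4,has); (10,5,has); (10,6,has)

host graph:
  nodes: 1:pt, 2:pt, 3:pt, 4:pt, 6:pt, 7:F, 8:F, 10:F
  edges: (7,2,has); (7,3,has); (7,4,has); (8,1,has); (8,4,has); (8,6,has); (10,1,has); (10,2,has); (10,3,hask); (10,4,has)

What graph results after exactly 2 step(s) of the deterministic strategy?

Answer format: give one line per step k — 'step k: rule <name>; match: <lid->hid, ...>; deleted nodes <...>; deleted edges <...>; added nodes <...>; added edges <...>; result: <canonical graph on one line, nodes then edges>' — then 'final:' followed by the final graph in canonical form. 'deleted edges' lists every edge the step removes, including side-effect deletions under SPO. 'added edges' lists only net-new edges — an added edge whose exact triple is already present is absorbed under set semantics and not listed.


step 1: rule r1; match: 0->7, 1->2, 2->3, 3->4; deleted nodes 7; deleted edges (7,2,has); (7,3,has); (7,4,has); added nodes 11, 12, 13, 14, 15, 16, 17; added edges (14,2,has); (14,11,has); (14,13,has); (15,3,has); (15,11,has); (15,12,has); (16,4,has); (16,12,has); (16,13,has); (17,11,has); (17,12,has); (17,13,has); result: nodes: 1:pt, 2:pt, 3:pt, 4:pt, 6:pt, 8:F, 10:F, 11:pt, 12:pt, 13:pt, 14:F, 15:F, 16:F, 17:F edges: (8,1,has); (8,4,has); (8,6,has); (10,1,has); (10,2,has); (10,3,hask); (10,4,has); (14,2,has); (14,11,has); (14,13,has); (15,3,has); (15,11,has); (15,12,has); (16,4,has); (16,12,has); (16,13,has); (17,11,has); (17,12,has); (17,13,has)
step 2: rule r1; match: 0->8, 1->1, 2->4, 3->6; deleted nodes 8; deleted edges (8,1,has); (8,4,has); (8,6,has); added nodes 18, 19, 20, 21, 22, 23, 24; added edges (21,1,has); (21,18,has); (21,20,has); (22,4,has); (22,18,has); (22,19,has); (23,6,has); (23,19,has); (23,20,has); (24,18,has); (24,19,has); (24,20,has); result: nodes: 1:pt, 2:pt, 3:pt, 4:pt, 6:pt, 10:F, 11:pt, 12:pt, 13:pt, 14:F, 15:F, 16:F, 17:F, 18:pt, 19:pt, 20:pt, 21:F, 22:F, 23:F, 24:F edges: (10,1,has); (10,2,has); (10,3,hask); (10,4,has); (14,2,has); (14,11,has); (14,13,has); (15,3,has); (15,11,has); (15,12,has); (16,4,has); (16,12,has); (16,13,has); (17,11,has); (17,12,has); (17,13,has); (21,1,has); (21,18,has); (21,20,has); (22,4,has); (22,18,has); (22,19,has); (23,6,has); (23,19,has); (23,20,has); (24,18,has); (24,19,has); (24,20,has)
final:
nodes: 1:pt, 2:pt, 3:pt, 4:pt, 6:pt, 10:F, 11:pt, 12:pt, 13:pt, 14:F, 15:F, 16:F, 17:F, 18:pt, 19:pt, 20:pt, 21:F, 22:F, 23:F, 24:F
edges: (10,1,has); (10,2,has); (10,3,hask); (10,4,has); (14,2,has); (14,11,has); (14,13,has); (15,3,has); (15,11,has); (15,12,has); (16,4,has); (16,12,has); (16,13,has); (17,11,has); (17,12,has); (17,13,has); (21,1,has); (21,18,has); (21,20,has); (22,4,has); (22,18,has); (22,19,has); (23,6,has); (23,19,has); (23,20,has); (24,18,has); (24,19,has); (24,20,has)


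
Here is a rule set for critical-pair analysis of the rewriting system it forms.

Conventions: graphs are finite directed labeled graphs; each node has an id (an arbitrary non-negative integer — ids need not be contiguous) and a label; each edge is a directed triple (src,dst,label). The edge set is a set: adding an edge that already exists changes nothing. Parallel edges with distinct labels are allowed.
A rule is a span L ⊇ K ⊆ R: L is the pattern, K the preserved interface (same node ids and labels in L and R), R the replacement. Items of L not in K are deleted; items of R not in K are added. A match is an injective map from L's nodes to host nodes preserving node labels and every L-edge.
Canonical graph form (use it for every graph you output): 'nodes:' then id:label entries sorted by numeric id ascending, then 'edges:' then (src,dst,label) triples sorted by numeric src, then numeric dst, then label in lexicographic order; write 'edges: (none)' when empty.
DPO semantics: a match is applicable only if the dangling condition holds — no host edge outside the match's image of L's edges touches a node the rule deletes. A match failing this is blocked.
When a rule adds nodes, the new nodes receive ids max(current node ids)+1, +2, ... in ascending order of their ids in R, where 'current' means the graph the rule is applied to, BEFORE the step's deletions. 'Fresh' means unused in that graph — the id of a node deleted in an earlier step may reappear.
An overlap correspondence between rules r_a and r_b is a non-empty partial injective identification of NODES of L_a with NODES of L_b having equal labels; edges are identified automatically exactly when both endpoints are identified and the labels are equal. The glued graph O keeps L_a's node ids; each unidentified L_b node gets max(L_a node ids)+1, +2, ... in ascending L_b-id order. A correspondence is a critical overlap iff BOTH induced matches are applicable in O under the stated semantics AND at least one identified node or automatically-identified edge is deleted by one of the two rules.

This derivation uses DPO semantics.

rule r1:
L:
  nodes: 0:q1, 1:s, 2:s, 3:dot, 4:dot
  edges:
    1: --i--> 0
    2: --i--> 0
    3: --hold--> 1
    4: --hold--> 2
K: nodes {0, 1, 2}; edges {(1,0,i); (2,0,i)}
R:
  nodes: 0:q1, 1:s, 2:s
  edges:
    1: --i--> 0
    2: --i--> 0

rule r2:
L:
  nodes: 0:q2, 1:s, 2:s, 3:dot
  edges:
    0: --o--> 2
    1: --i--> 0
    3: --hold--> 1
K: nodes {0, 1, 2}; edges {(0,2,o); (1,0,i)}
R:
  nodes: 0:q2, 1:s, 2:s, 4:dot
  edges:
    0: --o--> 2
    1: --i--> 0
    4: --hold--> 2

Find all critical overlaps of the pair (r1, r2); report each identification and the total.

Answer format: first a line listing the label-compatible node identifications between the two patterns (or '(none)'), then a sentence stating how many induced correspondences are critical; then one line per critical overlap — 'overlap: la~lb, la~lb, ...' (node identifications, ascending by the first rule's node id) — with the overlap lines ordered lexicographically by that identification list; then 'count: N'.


label-compatible node identifications between L(r1) and L(r2): 1~1, 1~2, 2~1, 2~2, 3~3, 4~3
4 of the induced correspondences are critical overlaps of r1 and r2.
overlap: 1~1, 2~2, 3~3
overlap: 1~1, 3~3
overlap: 1~2, 2~1, 4~3
overlap: 2~1, 4~3
count: 4


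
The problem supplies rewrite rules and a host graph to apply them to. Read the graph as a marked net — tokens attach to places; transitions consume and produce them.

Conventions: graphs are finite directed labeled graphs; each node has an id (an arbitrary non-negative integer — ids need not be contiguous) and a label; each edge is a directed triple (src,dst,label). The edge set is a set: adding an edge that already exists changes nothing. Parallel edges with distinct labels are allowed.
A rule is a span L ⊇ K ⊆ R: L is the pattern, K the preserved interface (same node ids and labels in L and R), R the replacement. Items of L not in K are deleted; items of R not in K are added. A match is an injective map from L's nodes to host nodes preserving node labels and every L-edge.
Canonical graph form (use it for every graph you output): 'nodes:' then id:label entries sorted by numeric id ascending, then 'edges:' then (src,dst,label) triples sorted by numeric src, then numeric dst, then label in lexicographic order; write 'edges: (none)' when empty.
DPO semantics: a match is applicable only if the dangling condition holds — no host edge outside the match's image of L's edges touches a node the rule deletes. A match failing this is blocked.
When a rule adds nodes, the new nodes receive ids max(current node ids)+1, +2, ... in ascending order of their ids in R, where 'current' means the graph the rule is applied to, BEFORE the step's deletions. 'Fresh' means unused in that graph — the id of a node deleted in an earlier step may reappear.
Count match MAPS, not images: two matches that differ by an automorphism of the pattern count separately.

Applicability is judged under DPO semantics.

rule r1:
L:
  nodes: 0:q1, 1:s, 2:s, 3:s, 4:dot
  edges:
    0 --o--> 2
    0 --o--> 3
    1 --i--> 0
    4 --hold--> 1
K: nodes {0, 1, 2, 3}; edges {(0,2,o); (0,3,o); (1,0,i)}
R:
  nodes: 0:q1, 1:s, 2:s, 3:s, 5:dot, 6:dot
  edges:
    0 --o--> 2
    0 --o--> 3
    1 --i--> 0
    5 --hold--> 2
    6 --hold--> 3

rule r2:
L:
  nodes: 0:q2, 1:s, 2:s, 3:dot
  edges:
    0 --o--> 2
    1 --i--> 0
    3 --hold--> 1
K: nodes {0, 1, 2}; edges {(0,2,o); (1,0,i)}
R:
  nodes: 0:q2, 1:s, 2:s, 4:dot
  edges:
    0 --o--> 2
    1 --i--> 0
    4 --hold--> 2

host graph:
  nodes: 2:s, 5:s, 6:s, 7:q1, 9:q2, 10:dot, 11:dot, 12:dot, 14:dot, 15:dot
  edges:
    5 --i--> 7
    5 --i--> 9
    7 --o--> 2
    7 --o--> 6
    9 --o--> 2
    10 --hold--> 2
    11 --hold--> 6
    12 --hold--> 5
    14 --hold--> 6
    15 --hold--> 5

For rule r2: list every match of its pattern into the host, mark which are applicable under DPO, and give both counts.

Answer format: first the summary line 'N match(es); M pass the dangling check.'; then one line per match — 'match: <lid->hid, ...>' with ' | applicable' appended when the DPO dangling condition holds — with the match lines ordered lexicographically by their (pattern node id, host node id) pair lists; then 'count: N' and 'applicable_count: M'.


2 match(es); 2 pass the dangling check.
match: 0->9, 1->5, 2->2, 3->12 | applicable
match: 0->9, 1->5, 2->2, 3->15 | applicable
count: 2
applicable_count: 2


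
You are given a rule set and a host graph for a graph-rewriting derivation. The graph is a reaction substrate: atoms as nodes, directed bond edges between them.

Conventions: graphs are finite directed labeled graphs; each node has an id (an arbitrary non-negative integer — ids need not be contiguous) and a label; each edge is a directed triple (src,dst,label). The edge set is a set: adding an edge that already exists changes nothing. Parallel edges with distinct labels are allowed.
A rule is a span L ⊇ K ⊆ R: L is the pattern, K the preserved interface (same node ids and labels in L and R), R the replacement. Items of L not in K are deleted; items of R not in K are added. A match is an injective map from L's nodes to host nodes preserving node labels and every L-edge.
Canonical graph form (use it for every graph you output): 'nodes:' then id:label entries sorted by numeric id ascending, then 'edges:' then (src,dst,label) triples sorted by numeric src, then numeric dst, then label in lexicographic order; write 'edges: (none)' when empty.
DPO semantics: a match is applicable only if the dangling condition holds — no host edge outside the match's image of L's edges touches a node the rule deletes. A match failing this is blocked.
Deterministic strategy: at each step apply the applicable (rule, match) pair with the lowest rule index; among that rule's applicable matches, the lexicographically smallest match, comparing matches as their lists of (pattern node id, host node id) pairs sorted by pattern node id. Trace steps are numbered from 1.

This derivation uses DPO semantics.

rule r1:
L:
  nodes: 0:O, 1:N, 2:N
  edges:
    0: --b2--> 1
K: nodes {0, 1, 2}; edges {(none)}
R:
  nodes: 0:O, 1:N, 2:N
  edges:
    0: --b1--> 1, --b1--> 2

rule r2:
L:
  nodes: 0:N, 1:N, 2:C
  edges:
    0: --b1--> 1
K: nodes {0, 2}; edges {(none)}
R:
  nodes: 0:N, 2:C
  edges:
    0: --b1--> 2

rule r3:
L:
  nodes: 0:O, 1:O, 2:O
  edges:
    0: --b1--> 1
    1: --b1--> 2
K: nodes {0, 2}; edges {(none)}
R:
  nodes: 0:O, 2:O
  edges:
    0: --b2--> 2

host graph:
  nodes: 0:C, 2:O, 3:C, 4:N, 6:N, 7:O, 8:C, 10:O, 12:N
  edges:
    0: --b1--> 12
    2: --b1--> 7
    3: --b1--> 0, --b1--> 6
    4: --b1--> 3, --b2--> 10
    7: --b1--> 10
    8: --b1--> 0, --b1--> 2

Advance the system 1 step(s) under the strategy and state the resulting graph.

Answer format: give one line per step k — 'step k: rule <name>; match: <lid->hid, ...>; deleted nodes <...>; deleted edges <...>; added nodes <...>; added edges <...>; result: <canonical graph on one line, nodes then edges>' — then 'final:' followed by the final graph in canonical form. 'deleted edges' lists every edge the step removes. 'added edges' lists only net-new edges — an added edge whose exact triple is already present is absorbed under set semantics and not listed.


step 1: rule r3; match: 0->2, 1->7, 2->10; deleted nodes 7; deleted edges (2,7,b1); (7,10,b1); added nodes (none); added edges (2,10,b2); result: nodes: 0:C, 2:O, 3:C, 4:N, 6:N, 8:C, 10:O, 12:N edges: (0,12,b1); (2,10,b2); (3,0,b1); (3,6,b1); (4,3,b1); (4,10,b2); (8,0,b1); (8,2,b1)
final:
nodes: 0:C, 2:O, 3:C, 4:N, 6:N, 8:C, 10:O, 12:N
edges: (0,12,b1); (2,10,b2); (3,0,b1); (3,6,b1); (4,3,b1); (4,10,b2); (8,0,b1); (8,2,b1)


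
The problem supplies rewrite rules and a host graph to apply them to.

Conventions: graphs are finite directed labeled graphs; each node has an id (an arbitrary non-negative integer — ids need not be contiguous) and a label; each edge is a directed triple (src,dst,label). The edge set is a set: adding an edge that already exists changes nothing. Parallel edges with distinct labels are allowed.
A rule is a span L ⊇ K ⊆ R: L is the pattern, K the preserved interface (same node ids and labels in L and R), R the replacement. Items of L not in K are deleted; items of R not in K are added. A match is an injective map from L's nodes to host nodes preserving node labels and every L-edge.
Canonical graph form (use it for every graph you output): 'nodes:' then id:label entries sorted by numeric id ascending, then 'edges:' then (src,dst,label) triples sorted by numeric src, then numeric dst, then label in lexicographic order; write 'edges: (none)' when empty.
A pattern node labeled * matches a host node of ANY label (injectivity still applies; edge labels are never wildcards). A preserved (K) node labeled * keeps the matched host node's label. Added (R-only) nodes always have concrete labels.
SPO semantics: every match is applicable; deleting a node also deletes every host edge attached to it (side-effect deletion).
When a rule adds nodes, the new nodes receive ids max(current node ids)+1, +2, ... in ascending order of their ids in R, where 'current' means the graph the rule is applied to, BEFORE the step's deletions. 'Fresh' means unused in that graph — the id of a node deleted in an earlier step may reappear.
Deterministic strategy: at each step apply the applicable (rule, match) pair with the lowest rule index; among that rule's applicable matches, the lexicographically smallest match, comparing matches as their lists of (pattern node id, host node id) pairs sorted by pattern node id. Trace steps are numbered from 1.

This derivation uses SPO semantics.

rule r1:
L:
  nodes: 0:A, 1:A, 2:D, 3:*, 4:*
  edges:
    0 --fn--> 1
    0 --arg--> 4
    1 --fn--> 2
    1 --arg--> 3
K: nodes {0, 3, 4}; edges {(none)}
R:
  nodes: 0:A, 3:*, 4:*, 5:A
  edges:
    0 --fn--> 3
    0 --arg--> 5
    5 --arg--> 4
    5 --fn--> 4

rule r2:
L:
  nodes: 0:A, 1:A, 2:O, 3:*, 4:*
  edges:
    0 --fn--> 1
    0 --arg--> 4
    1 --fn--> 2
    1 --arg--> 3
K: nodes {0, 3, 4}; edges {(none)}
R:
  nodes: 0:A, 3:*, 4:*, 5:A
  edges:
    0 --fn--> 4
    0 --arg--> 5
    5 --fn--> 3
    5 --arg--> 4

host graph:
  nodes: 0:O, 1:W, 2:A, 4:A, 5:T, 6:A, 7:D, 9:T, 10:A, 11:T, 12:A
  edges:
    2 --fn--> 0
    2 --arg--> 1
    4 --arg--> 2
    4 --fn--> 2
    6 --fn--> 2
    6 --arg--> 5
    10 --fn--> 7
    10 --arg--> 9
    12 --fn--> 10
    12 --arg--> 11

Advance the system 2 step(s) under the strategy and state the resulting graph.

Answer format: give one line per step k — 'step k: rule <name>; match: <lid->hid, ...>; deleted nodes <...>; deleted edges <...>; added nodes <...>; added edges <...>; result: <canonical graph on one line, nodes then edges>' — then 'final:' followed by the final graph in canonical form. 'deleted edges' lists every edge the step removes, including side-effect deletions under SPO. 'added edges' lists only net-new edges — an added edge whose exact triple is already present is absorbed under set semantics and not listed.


step 1: rule r1; match: 0->12, 1->10, 2->7, 3->9, 4->11; deleted nodes 7, 10; deleted edges (10,7,fn); (10,9,arg); (12,10,fn); (12,11,arg); added nodes 13; added edges (12,9,fn); (12,13,arg); (13,11,arg); (13,11,fn); result: nodes: 0:O, 1:W, 2:A, 4:A, 5:T, 6:A, 9:T, 11:T, 12:A, 13:A edges: (2,0,fn); (2,1,arg); (4,2,arg); (4,2,fn); (6,2,fn); (6,5,arg); (12,9,fn); (12,13,arg); (13,11,arg); (13,11,fn)
step 2: rule r2; match: 0->6, 1->2, 2->0, 3->1, 4->5; deleted nodes 0, 2; deleted edges (2,0,fn); (2,1,arg); (4,2,arg); (4,2,fn); (6,2,fn); (6,5,arg); added nodes 14; added edges (6,5,fn); (6,14,arg); (14,1,fn); (14,5,arg); result: nodes: 1:W, 4:A, 5:T, 6:A, 9:T, 11:T, 12:A, 13:A, 14:A edges: (6,5,fn); (6,14,arg); (12,9,fn); (12,13,arg); (13,11,arg); (13,11,fn); (14,1,fn); (14,5,arg)
final:
nodes: 1:W, 4:A, 5:T, 6:A, 9:T, 11:T, 12:A, 13:A, 14:A
edges: (6,5,fn); (6,14,arg); (12,9,fn); (12,13,arg); (13,11,arg); (13,11,fn); (14,1,fn); (14,5,arg)


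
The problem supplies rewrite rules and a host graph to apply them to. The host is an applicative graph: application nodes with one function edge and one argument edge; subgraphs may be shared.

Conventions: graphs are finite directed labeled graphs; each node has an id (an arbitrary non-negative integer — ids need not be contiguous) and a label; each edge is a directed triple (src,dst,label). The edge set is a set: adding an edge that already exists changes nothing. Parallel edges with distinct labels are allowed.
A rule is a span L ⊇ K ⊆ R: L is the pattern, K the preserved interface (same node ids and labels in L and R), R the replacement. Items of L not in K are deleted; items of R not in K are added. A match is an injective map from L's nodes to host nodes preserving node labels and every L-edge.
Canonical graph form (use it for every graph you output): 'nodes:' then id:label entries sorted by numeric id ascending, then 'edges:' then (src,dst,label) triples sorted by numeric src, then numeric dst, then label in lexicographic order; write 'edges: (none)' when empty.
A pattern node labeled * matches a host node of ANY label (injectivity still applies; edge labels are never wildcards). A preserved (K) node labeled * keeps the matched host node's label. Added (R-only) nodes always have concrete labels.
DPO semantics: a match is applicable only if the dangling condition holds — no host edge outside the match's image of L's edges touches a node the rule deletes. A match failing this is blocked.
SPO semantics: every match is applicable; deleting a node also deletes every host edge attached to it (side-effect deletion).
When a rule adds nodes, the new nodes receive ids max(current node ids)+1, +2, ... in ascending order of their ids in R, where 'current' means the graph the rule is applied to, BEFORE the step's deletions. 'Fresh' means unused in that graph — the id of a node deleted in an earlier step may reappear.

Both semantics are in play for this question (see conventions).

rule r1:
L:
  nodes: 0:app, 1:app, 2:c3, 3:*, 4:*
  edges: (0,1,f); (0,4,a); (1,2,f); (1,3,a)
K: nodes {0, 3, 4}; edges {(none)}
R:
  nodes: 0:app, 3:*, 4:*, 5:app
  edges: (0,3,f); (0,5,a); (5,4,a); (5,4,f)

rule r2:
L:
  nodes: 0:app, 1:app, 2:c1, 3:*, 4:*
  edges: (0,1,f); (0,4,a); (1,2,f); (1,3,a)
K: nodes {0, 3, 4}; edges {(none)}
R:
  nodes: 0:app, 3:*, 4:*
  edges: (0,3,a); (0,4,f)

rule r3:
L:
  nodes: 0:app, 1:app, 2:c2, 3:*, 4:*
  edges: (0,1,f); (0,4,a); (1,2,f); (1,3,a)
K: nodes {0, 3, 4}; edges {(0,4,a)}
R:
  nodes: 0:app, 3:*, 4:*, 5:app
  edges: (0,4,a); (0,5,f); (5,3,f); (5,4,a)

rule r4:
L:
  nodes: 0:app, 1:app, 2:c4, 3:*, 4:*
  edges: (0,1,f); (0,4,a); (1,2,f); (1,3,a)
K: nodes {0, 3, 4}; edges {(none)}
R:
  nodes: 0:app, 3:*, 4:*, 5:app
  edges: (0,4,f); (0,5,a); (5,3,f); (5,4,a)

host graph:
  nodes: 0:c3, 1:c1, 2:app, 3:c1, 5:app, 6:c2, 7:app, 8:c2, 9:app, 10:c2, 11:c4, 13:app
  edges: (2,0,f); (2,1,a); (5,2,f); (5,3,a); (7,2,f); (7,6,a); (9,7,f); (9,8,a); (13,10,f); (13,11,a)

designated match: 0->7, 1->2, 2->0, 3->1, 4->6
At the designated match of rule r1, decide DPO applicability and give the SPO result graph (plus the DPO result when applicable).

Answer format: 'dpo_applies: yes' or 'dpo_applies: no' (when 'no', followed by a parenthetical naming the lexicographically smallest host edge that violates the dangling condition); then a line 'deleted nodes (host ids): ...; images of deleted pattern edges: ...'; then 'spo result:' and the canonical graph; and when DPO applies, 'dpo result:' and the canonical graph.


dpo_applies: no
(the rule deletes node 2, which keeps host edge (5,2,f) outside the match image — the dangling condition fails, DPO blocks; SPO proceeds and side-deletes such edges)
deleted nodes (host ids): 0, 2; images of deleted pattern edges: (2,0,f); (2,1,a); (7,2,f); (7,6,a)
spo result:
nodes: 1:c1, 3:c1, 5:app, 6:c2, 7:app, 8:c2, 9:app, 10:c2, 11:c4, 13:app, 14:app
edges: (5,3,a); (7,1,f); (7,14,a); (9,7,f); (9,8,a); (13,10,f); (13,11,a); (14,6,a); (14,6,f)


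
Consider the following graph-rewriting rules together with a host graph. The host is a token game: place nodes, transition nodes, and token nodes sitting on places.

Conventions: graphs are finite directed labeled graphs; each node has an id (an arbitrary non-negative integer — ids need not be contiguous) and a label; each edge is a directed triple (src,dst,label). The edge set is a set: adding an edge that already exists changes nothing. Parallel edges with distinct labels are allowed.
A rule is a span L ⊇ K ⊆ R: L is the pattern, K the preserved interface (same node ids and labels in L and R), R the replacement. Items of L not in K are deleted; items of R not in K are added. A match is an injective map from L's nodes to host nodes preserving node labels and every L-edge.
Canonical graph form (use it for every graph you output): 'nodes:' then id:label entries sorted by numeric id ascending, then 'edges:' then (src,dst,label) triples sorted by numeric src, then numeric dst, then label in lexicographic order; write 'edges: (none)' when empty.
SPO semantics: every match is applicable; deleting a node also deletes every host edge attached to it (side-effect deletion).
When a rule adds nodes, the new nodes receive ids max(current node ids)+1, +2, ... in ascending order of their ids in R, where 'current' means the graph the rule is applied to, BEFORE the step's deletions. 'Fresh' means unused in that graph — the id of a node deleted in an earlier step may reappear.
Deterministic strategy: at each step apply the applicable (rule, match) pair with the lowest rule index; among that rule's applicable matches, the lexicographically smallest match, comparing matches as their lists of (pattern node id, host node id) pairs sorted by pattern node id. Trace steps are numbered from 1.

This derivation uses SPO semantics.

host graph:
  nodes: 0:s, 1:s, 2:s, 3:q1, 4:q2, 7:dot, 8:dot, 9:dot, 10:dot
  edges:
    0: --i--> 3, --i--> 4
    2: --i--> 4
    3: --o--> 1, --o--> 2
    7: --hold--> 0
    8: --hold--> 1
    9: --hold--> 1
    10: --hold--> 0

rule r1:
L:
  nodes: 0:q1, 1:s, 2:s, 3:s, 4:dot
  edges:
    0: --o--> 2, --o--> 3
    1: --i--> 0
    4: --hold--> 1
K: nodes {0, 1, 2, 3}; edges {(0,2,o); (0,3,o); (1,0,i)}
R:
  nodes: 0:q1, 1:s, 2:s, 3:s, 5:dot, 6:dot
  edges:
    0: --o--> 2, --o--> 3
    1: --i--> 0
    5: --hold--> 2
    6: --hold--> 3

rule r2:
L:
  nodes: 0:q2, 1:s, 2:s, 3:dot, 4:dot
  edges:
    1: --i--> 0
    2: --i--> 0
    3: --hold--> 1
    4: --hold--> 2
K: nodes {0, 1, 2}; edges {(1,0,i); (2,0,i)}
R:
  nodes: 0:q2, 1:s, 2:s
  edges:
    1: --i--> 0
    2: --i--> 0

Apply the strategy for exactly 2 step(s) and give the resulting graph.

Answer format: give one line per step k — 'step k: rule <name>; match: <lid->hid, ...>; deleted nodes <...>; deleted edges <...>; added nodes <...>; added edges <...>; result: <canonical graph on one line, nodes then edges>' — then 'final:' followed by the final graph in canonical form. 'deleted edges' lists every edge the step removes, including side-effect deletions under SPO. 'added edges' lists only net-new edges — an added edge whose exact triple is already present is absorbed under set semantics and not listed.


step 1: rule r1; match: 0->3, 1->0, 2->1, 3->2, 4->7; deleted nodes 7; deleted edges (7,0,hold); added nodes 11, 12; added edges (11,1,hold); (12,2,hold); result: nodes: 0:s, 1:s, 2:s, 3:q1, 4:q2, 8:dot, 9:dot, 10:dot, 11:dot, 12:dot edges: (0,3,i); (0,4,i); (2,4,i); (3,1,o); (3,2,o); (8,1,hold); (9,1,hold); (10,0,hold); (11,1,hold); (12,2,hold)
step 2: rule r1; match: 0->3, 1->0, 2->1, 3->2, 4->10; deleted nodes 10; deleted edges (10,0,hold); added nodes 13, 14; added edges (13,1,hold); (14,2,hold); result: nodes: 0:s, 1:s, 2:s, 3:q1, 4:q2, 8:dot, 9:dot, 11:dot, 12:dot, 13:dot, 14:dot edges: (0,3,i); (0,4,i); (2,4,i); (3,1,o); (3,2,o); (8,1,hold); (9,1,hold); (11,1,hold); (12,2,hold); (13,1,hold); (14,2,hold)
final:
nodes: 0:s, 1:s, 2:s, 3:q1, 4:q2, 8:dot, 9:dot, 11:dot, 12:dot, 13:dot, 14:dot
edges: (0,3,i); (0,4,i); (2,4,i); (3,1,o); (3,2,o); (8,1,hold); (9,1,hold); (11,1,hold); (12,2,hold); (13,1,hold); (14,2,hold)


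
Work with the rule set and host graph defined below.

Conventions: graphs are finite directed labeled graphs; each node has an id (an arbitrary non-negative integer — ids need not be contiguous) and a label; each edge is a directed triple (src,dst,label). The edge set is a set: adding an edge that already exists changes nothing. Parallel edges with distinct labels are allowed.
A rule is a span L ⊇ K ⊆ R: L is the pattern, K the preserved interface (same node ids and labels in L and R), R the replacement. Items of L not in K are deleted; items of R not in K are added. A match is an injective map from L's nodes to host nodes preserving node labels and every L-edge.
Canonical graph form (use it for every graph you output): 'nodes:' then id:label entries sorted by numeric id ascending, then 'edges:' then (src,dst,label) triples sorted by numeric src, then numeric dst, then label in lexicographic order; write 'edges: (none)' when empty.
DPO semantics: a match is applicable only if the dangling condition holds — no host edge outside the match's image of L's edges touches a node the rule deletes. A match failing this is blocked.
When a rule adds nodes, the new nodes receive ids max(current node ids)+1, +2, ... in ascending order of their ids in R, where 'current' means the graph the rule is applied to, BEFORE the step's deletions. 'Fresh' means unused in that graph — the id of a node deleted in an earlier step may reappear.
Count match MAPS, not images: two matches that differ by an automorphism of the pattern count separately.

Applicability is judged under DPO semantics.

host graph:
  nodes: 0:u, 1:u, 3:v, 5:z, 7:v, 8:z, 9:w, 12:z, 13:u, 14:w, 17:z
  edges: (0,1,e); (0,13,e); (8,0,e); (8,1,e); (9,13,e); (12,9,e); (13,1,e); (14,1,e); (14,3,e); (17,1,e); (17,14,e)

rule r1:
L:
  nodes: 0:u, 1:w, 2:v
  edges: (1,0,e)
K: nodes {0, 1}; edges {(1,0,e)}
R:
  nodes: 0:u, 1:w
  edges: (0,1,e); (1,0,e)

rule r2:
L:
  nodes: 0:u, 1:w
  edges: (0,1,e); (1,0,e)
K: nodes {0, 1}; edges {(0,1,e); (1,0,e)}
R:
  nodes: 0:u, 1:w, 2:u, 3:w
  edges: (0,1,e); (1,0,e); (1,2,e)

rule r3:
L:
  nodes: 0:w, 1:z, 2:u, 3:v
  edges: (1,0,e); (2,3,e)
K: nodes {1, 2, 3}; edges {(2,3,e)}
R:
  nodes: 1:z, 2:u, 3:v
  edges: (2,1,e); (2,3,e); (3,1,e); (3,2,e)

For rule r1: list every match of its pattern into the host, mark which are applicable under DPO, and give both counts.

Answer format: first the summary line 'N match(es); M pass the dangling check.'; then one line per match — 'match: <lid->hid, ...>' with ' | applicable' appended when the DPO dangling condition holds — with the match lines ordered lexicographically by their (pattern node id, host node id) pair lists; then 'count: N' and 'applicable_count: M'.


4 match(es); 2 pass the dangling check.
match: 0->1, 1->14, 2->3
match: 0->1, 1->14, 2->7 | applicable
match: 0->13, 1->9, 2->3
match: 0->13, 1->9, 2->7 | applicable
count: 4
applicable_count: 2


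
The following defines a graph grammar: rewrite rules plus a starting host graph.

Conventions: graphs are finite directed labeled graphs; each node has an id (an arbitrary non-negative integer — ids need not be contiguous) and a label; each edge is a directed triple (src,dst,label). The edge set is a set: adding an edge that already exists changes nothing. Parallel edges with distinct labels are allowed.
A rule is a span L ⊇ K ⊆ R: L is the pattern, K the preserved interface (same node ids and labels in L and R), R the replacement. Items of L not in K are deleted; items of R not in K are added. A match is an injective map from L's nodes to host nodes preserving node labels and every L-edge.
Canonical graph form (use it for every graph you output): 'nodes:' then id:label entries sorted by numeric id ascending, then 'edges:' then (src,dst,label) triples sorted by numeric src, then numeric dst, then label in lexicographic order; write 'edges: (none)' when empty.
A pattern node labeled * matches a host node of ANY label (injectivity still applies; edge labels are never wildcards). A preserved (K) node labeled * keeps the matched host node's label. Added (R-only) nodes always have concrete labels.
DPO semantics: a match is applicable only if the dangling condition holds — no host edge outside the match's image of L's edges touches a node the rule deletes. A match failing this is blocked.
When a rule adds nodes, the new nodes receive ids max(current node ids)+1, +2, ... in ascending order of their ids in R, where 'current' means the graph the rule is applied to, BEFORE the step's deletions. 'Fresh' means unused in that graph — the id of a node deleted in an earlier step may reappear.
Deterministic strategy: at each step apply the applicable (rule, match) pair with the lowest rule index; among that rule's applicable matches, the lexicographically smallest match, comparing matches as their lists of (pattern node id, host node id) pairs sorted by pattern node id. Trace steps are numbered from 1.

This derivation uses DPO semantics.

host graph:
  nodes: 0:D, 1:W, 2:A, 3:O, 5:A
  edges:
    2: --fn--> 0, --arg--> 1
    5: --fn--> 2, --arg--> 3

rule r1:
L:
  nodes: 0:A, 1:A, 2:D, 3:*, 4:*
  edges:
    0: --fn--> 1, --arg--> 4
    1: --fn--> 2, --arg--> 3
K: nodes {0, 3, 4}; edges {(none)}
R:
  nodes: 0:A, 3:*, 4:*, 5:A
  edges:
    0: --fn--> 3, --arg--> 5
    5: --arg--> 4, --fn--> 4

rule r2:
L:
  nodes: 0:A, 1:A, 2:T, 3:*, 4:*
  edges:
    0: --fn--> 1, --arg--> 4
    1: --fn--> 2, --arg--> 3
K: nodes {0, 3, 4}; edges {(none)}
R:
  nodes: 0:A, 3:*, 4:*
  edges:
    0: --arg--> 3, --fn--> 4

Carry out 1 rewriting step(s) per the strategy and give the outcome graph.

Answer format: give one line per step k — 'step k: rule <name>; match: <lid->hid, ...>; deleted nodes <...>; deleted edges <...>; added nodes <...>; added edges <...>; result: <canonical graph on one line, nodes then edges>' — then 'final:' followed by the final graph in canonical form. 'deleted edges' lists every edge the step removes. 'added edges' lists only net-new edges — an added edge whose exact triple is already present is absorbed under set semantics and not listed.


step 1: rule r1; match: 0->5, 1->2, 2->0, 3->1, 4->3; deleted nodes 0, 2; deleted edges (2,0,fn); (2,1,arg); (5,2,fn); (5,3,arg); added nodes 6; added edges (5,1,fn); (5,6,arg); (6,3,arg); (6,3,fn); result: nodes: 1:W, 3:O, 5:A, 6:A edges: (5,1,fn); (5,6,arg); (6,3,arg); (6,3,fn)
final:
nodes: 1:W, 3:O, 5:A, 6:A
edges: (5,1,fn); (5,6,arg); (6,3,arg); (6,3,fn)


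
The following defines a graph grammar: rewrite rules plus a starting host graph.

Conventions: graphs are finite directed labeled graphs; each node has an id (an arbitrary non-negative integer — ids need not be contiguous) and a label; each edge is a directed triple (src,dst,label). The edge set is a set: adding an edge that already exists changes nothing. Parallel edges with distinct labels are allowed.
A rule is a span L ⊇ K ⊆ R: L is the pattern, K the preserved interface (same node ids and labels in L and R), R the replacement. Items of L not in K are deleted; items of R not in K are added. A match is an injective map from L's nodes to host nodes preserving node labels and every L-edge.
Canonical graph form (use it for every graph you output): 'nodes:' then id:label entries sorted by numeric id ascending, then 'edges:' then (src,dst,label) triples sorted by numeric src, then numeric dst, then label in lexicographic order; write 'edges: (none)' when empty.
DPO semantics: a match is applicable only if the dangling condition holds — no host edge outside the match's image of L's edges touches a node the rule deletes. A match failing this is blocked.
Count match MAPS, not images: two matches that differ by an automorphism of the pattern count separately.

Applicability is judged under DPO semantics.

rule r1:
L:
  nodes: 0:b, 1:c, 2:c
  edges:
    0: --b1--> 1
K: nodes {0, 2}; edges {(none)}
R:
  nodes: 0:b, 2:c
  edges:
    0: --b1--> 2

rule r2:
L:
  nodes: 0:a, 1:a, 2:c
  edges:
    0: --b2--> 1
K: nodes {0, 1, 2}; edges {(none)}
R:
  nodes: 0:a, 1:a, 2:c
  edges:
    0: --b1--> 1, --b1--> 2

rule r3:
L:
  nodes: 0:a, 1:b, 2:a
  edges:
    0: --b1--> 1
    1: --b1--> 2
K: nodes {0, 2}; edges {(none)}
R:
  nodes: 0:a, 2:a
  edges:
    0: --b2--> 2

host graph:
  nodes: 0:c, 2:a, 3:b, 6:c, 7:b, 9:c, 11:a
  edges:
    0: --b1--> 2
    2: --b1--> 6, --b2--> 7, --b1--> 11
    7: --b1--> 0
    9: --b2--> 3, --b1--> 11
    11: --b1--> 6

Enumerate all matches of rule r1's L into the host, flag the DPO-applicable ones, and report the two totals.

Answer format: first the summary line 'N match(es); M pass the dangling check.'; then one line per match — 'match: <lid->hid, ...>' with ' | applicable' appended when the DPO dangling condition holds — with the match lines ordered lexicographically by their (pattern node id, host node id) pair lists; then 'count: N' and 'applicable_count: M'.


2 match(es); 0 pass the dangling check.
match: 0->7, 1->0, 2->6
match: 0->7, 1->0, 2->9
count: 2
applicable_count: 0


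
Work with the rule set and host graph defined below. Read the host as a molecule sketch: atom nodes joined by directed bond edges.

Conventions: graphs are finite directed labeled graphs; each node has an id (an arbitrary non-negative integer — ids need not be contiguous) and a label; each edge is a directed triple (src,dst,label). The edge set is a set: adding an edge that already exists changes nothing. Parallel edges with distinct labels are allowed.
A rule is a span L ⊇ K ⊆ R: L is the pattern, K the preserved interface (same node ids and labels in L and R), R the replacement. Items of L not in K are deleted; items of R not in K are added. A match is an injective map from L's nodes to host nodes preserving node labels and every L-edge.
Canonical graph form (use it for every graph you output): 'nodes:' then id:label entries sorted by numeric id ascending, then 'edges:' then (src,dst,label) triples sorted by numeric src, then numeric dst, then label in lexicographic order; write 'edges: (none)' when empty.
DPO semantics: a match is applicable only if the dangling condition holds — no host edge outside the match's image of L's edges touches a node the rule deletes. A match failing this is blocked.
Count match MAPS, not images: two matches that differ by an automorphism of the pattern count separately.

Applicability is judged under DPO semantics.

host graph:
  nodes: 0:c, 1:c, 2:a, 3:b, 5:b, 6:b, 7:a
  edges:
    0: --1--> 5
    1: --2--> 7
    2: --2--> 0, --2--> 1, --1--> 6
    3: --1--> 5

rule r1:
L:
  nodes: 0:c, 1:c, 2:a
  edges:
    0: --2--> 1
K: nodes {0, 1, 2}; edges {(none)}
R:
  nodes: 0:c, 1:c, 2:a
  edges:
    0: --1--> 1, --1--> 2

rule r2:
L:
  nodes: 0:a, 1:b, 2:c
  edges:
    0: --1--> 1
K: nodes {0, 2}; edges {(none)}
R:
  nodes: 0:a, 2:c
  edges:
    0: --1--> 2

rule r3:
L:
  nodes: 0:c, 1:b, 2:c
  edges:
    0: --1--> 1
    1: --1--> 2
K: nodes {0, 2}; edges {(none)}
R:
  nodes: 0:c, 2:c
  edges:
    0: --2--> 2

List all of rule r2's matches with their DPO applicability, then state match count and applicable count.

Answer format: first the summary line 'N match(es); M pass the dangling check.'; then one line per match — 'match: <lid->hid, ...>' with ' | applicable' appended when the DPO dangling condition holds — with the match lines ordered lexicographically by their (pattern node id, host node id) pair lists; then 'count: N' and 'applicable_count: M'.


2 match(es); 2 pass the dangling check.
match: 0->2, 1->6, 2->0 | applicable
match: 0->2, 1->6, 2->1 | applicable
count: 2
applicable_count: 2


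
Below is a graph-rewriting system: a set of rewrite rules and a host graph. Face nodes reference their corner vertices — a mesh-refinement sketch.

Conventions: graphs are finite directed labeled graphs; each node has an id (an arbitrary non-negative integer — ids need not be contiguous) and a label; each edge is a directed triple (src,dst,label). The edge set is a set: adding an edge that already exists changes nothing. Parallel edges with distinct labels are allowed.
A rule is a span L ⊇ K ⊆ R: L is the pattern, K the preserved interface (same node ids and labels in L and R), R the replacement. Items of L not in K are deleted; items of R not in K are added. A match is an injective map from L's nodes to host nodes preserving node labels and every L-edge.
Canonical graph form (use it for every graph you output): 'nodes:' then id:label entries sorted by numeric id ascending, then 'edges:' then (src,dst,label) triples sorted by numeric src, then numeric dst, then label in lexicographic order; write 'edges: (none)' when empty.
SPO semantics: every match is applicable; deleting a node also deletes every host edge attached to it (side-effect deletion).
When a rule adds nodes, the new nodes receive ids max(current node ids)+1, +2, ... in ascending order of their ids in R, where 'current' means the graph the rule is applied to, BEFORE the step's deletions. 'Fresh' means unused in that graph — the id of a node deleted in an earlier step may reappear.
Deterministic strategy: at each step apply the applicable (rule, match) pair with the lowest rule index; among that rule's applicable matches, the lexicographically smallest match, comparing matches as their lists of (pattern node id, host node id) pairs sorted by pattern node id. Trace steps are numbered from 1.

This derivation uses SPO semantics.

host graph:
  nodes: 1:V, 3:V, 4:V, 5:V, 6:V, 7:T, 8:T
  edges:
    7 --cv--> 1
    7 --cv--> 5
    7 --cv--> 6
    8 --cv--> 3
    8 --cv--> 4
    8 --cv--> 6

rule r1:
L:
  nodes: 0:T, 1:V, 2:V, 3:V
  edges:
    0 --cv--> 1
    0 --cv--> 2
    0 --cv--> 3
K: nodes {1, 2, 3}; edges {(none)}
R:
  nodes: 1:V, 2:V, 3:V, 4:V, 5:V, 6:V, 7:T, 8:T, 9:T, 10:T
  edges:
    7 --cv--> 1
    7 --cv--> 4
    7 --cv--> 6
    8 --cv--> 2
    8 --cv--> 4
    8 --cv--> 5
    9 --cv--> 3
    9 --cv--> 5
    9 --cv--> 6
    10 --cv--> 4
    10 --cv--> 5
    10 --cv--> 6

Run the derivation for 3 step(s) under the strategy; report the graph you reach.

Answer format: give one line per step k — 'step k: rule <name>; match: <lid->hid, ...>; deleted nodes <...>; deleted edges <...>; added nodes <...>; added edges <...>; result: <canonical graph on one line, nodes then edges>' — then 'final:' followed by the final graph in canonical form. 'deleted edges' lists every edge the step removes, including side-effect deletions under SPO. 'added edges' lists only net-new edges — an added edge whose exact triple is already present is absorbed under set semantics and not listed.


step 1: rule r1; match: 0->7, 1->1, 2->5, 3->6; deleted nodes 7; deleted edges (7,1,cv); (7,5,cv); (7,6,cv); added nodes 9, 10, 11, 12, 13, 14, 15; added edges (12,1,cv); (12,9,cv); (12,11,cv); (13,5,cv); (13,9,cv); (13,10,cv); (14,6,cv); (14,10,cv); (14,11,cv); (15,9,cv); (15,10,cv); (15,11,cv); result: nodes: 1:V, 3:V, 4:V, 5:V, 6:V, 8:T, 9:V, 10:V, 11:V, 12:T, 13:T, 14:T, 15:T edges: (8,3,cv); (8,4,cv); (8,6,cv); (12,1,cv); (12,9,cv); (12,11,cv); (13,5,cv); (13,9,cv); (13,10,cv); (14,6,cv); (14,10,cv); (14,11,cv); (15,9,cv); (15,10,cv); (15,11,cv)
step 2: rule r1; match: 0->8, 1->3, 2->4, 3->6; deleted nodes 8; deleted edges (8,3,cv); (8,4,cv); (8,6,cv); added nodes 16, 17, 18, 19, 20, 21, 22; added edges (19,3,cv); (19,16,cv); (19,18,cv); (20,4,cv); (20,16,cv); (20,17,cv); (21,6,cv); (21,17,cv); (21,18,cv); (22,16,cv); (22,17,cv); (22,18,cv); result: nodes: 1:V, 3:V, 4:V, 5:V, 6:V, 9:V, 10:V, 11:V, 12:T, 13:T, 14:T, 15:T, 16:V, 17:V, 18:V, 19:T, 20:T, 21:T, 22:T edges: (12,1,cv); (12,9,cv); (12,11,cv); (13,5,cv); (13,9,cv); (13,10,cv); (14,6,cv); (14,10,cv); (14,11,cv); (15,9,cv); (15,10,cv); (15,11,cv); (19,3,cv); (19,16,cv); (19,18,cv); (20,4,cv); (20,16,cv); (20,17,cv); (21,6,cv); (21,17,cv); (21,18,cv); (22,16,cv); (22,17,cv); (22,18,cv)
step 3: rule r1; match: 0->12, 1->1, 2->9, 3->11; deleted nodes 12; deleted edges (12,1,cv); (12,9,cv); (12,11,cv); added nodes 23, 24, 25, 26, 27, 28, 29; added edges (26,1,cv); (26,23,cv); (26,25,cv); (27,9,cv); (27,23,cv); (27,24,cv); (28,11,cv); (28,24,cv); (28,25,cv); (29,23,cv); (29,24,cv); (29,25,cv); result: nodes: 1:V, 3:V, 4:V, 5:V, 6:V, 9:V, 10:V, 11:V, 13:T, 14:T, 15:T, 16:V, 17:V, 18:V, 19:T, 20:T, 21:T, 22:T, 23:V, 24:V, 25:V, 26:T, 27:T, 28:T, 29:T edges: (13,5,cv); (13,9,cv); (13,10,cv); (14,6,cv); (14,10,cv); (14,11,cv); (15,9,cv); (15,10,cv); (15,11,cv); (19,3,cv); (19,16,cv); (19,18,cv); (20,4,cv); (20,16,cv); (20,17,cv); (21,6,cv); (21,17,cv); (21,18,cv); (22,16,cv); (22,17,cv); (22,18,cv); (26,1,cv); (26,23,cv); (26,25,cv); (27,9,cv); (27,23,cv); (27,24,cv); (28,11,cv); (28,24,cv); (28,25,cv); (29,23,cv); (29,24,cv); (29,25,cv)
final:
nodes: 1:V, 3:V, 4:V, 5:V, 6:V, 9:V, 10:V, 11:V, 13:T, 14:T, 15:T, 16:V, 17:V, 18:V, 19:T, 20:T, 21:T, 22:T, 23:V, 24:V, 25:V, 26:T, 27:T, 28:T, 29:T
edges: (13,5,cv); (13,9,cv); (13,10,cv); (14,6,cv); (14,10,cv); (14,11,cv); (15,9,cv); (15,10,cv); (15,11,cv); (19,3,cv); (19,16,cv); (19,18,cv); (20,4,cv); (20,16,cv); (20,17,cv); (21,6,cv); (21,17,cv); (21,18,cv); (22,16,cv); (22,17,cv); (22,18,cv); (26,1,cv); (26,23,cv); (26,25,cv); (27,9,cv); (27,23,cv); (27,24,cv); (28,11,cv); (28,24,cv); (28,25,cv); (29,23,cv); (29,24,cv); (29,25,cv)
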